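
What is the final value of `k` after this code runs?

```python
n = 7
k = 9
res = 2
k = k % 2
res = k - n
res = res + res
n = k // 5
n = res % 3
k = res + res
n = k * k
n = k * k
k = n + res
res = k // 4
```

564

k = 9%2 = 1
res = 1-7 = -6
res = (-6)+(-6) = -12
n = 1//5 = 0
n = (-12)%3 = 0
k = (-12)+(-12) = -24
n = (-24)*(-24) = 576
n = (-24)*(-24) = 576
k = 576+(-12) = 564
res = 564//4 = 141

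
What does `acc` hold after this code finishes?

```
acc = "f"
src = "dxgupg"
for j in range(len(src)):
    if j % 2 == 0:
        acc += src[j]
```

j=0: add 'd' → 'fd'
j=1: skip
j=2: add 'g' → 'fdg'
j=3: skip
j=4: add 'p' → 'fdgp'
j=5: skip

'fdgp'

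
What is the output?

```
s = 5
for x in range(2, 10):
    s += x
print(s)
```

49

x=2: s = 5+2 = 7
x=3: s = 7+3 = 10
x=4: s = 10+4 = 14
x=5: s = 14+5 = 19
x=6: s = 19+6 = 25
x=7: s = 25+7 = 32
x=8: s = 32+8 = 40
x=9: s = 40+9 = 49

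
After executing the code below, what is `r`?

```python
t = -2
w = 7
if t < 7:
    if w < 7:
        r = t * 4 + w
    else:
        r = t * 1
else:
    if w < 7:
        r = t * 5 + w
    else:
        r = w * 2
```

t=-2, w=7
t < 7 is True; w < 7 is False
→ r = t * 1 = -2

-2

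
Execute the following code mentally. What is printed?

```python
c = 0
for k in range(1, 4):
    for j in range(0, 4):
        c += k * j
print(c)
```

36

k=1,j=0: c = 0+0 = 0
k=1,j=1: c = 0+1 = 1
k=1,j=2: c = 1+2 = 3
k=1,j=3: c = 3+3 = 6
k=2,j=0: c = 6+0 = 6
k=2,j=1: c = 6+2 = 8
k=2,j=2: c = 8+4 = 12
k=2,j=3: c = 12+6 = 18
k=3,j=0: c = 18+0 = 18
k=3,j=1: c = 18+3 = 21
k=3,j=2: c = 21+6 = 27
k=3,j=3: c = 27+9 = 36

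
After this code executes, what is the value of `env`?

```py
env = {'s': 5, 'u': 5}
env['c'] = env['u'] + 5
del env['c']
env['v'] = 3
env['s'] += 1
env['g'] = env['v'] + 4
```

env['c'] = env['u']+5 = 10 → {'s': 5, 'u': 5, 'c': 10}
del 'c' → {'s': 5, 'u': 5}
env['v'] = 3 → {'s': 5, 'u': 5, 'v': 3}
env['s'] = 5+1 = 6 → {'s': 6, 'u': 5, 'v': 3}
env['g'] = env['v']+4 = 7 → {'s': 6, 'u': 5, 'v': 3, 'g': 7}

{'s': 6, 'u': 5, 'v': 3, 'g': 7}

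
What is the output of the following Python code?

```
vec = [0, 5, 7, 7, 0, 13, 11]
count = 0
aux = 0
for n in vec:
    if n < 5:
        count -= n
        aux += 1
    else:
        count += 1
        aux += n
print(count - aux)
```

-40

n=0: <5, count = 0-0 = 0; aux=1
n=5: not <5, count = 0+1 = 1; aux=6
n=7: not <5, count = 1+1 = 2; aux=13
n=7: not <5, count = 2+1 = 3; aux=20
n=0: <5, count = 3-0 = 3; aux=21
n=13: not <5, count = 3+1 = 4; aux=34
n=11: not <5, count = 4+1 = 5; aux=45
count-aux = 5-45 = -40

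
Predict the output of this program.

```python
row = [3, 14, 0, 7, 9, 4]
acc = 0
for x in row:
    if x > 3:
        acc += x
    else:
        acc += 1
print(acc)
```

36

x=3: not >3, acc = 0+1 = 1
x=14: >3, acc = 1+14 = 15
x=0: not >3, acc = 15+1 = 16
x=7: >3, acc = 16+7 = 23
x=9: >3, acc = 23+9 = 32
x=4: >3, acc = 32+4 = 36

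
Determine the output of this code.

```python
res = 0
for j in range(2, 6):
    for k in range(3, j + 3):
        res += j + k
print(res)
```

116

j=2,k=3: res = 0+5 = 5
j=2,k=4: res = 5+6 = 11
j=3,k=3: res = 11+6 = 17
j=3,k=4: res = 17+7 = 24
j=3,k=5: res = 24+8 = 32
j=4,k=3: res = 32+7 = 39
j=4,k=4: res = 39+8 = 47
j=4,k=5: res = 47+9 = 56
j=4,k=6: res = 56+10 = 66
j=5,k=3: res = 66+8 = 74
j=5,k=4: res = 74+9 = 83
j=5,k=5: res = 83+10 = 93
j=5,k=6: res = 93+11 = 104
j=5,k=7: res = 104+12 = 116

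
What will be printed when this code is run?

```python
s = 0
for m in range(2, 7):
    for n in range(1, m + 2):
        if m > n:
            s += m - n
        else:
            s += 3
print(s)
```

m=2,n=1: 2>1, s = 0+1 = 1
m=2,n=2: not 2>2, s = 1+3 = 4
m=2,n=3: not 2>3, s = 4+3 = 7
m=3,n=1: 3>1, s = 7+2 = 9
m=3,n=2: 3>2, s = 9+1 = 10
m=3,n=3: not 3>3, s = 10+3 = 13
m=3,n=4: not 3>4, s = 13+3 = 16
m=4,n=1: 4>1, s = 16+3 = 19
m=4,n=2: 4>2, s = 19+2 = 21
m=4,n=3: 4>3, s = 21+1 = 22
m=4,n=4: not 4>4, s = 22+3 = 25
m=4,n=5: not 4>5, s = 25+3 = 28
m=5,n=1: 5>1, s = 28+4 = 32
m=5,n=2: 5>2, s = 32+3 = 35
m=5,n=3: 5>3, s = 35+2 = 37
m=5,n=4: 5>4, s = 37+1 = 38
m=5,n=5: not 5>5, s = 38+3 = 41
m=5,n=6: not 5>6, s = 41+3 = 44
m=6,n=1: 6>1, s = 44+5 = 49
m=6,n=2: 6>2, s = 49+4 = 53
m=6,n=3: 6>3, s = 53+3 = 56
m=6,n=4: 6>4, s = 56+2 = 58
m=6,n=5: 6>5, s = 58+1 = 59
m=6,n=6: not 6>6, s = 59+3 = 62
m=6,n=7: not 6>7, s = 62+3 = 65

65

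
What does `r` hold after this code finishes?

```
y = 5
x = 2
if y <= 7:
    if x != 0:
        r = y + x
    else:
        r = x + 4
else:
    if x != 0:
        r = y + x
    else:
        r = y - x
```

y=5, x=2
y <= 7 is True; x != 0 is True
→ r = y + x = 7

7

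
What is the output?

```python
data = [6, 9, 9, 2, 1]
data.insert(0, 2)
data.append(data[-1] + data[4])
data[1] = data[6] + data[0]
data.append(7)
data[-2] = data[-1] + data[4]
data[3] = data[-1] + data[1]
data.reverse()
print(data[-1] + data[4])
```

insert 2 at 0 → [2, 6, 9, 9, 2, 1]
append data[-1]+data[4] = 1+2 = 3 → [2, 6, 9, 9, 2, 1, 3]
data[1] = data[6]+data[0] = 3+2 = 5 → [2, 5, 9, 9, 2, 1, 3]
append 7 → [2, 5, 9, 9, 2, 1, 3, 7]
data[-2] = data[-1]+data[4] = 7+2 = 9 → [2, 5, 9, 9, 2, 1, 9, 7]
data[3] = data[-1]+data[1] = 7+5 = 12 → [2, 5, 9, 12, 2, 1, 9, 7]
reverse → [7, 9, 1, 2, 12, 9, 5, 2]
data[-1]+data[4] = 2+12 = 14

14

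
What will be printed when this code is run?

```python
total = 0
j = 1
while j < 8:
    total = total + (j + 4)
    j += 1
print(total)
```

56

j=1: total = 0+5 = 5
j=2: total = 5+6 = 11
j=3: total = 11+7 = 18
j=4: total = 18+8 = 26
j=5: total = 26+9 = 35
j=6: total = 35+10 = 45
j=7: total = 45+11 = 56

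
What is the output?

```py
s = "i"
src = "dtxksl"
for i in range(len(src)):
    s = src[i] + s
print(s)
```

lskxtdi

i=0: prepend 'd' → 'di'
i=1: prepend 't' → 'tdi'
i=2: prepend 'x' → 'xtdi'
i=3: prepend 'k' → 'kxtdi'
i=4: prepend 's' → 'skxtdi'
i=5: prepend 'l' → 'lskxtdi'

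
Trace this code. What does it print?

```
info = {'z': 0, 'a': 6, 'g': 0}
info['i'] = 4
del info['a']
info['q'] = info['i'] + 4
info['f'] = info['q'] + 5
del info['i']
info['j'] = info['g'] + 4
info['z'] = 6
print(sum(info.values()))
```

31

info['i'] = 4 → {'z': 0, 'a': 6, 'g': 0, 'i': 4}
del 'a' → {'z': 0, 'g': 0, 'i': 4}
info['q'] = info['i']+4 = 8 → {'z': 0, 'g': 0, 'i': 4, 'q': 8}
info['f'] = info['q']+5 = 13 → {'z': 0, 'g': 0, 'i': 4, 'q': 8, 'f': 13}
del 'i' → {'z': 0, 'g': 0, 'q': 8, 'f': 13}
info['j'] = info['g']+4 = 4 → {'z': 0, 'g': 0, 'q': 8, 'f': 13, 'j': 4}
info['z'] = 6 → {'z': 6, 'g': 0, 'q': 8, 'f': 13, 'j': 4}
sum of values = 31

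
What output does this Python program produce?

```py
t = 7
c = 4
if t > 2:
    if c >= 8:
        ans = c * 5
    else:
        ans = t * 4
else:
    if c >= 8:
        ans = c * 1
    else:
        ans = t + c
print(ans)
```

28

t=7, c=4
t > 2 is True; c >= 8 is False
→ ans = t * 4 = 28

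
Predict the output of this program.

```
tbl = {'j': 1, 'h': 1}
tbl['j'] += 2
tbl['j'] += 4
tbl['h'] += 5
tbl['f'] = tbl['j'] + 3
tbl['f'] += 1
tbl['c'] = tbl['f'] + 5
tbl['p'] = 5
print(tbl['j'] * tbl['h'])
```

42

tbl['j'] = 1+2 = 3 → {'j': 3, 'h': 1}
tbl['j'] = 3+4 = 7 → {'j': 7, 'h': 1}
tbl['h'] = 1+5 = 6 → {'j': 7, 'h': 6}
tbl['f'] = tbl['j']+3 = 10 → {'j': 7, 'h': 6, 'f': 10}
tbl['f'] = 10+1 = 11 → {'j': 7, 'h': 6, 'f': 11}
tbl['c'] = tbl['f']+5 = 16 → {'j': 7, 'h': 6, 'f': 11, 'c': 16}
tbl['p'] = 5 → {'j': 7, 'h': 6, 'f': 11, 'c': 16, 'p': 5}
tbl['j']*tbl['h'] = 7*6 = 42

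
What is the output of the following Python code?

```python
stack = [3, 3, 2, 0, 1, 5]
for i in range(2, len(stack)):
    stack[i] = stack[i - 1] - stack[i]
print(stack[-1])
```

i=2: stack[2] = 3-2 = 1 → [3, 3, 1, 0, 1, 5]
i=3: stack[3] = 1-0 = 1 → [3, 3, 1, 1, 1, 5]
i=4: stack[4] = 1-1 = 0 → [3, 3, 1, 1, 0, 5]
i=5: stack[5] = 0-5 = -5 → [3, 3, 1, 1, 0, -5]

-5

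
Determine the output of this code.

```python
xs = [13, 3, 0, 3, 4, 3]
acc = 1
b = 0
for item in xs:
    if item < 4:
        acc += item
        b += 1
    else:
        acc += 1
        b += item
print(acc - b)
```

item=13: not <4, acc = 1+1 = 2; b=13
item=3: <4, acc = 2+3 = 5; b=14
item=0: <4, acc = 5+0 = 5; b=15
item=3: <4, acc = 5+3 = 8; b=16
item=4: not <4, acc = 8+1 = 9; b=20
item=3: <4, acc = 9+3 = 12; b=21
acc-b = 12-21 = -9

-9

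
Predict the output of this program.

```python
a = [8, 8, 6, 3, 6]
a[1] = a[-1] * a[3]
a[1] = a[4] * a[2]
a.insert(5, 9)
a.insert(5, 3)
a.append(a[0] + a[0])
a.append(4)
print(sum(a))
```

91

a[1] = a[-1]*a[3] = 6*3 = 18 → [8, 18, 6, 3, 6]
a[1] = a[4]*a[2] = 6*6 = 36 → [8, 36, 6, 3, 6]
insert 9 at 5 → [8, 36, 6, 3, 6, 9]
insert 3 at 5 → [8, 36, 6, 3, 6, 3, 9]
append a[0]+a[0] = 8+8 = 16 → [8, 36, 6, 3, 6, 3, 9, 16]
append 4 → [8, 36, 6, 3, 6, 3, 9, 16, 4]
sum = 91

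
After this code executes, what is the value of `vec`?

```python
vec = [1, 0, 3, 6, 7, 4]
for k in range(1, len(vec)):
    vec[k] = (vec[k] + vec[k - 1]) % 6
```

[1, 1, 4, 4, 5, 3]

k=1: vec[1] = (0+1)%6 = 1 → [1, 1, 3, 6, 7, 4]
k=2: vec[2] = (3+1)%6 = 4 → [1, 1, 4, 6, 7, 4]
k=3: vec[3] = (6+4)%6 = 4 → [1, 1, 4, 4, 7, 4]
k=4: vec[4] = (7+4)%6 = 5 → [1, 1, 4, 4, 5, 4]
k=5: vec[5] = (4+5)%6 = 3 → [1, 1, 4, 4, 5, 3]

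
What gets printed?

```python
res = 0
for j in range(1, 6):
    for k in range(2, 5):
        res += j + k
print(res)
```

90

j=1,k=2: res = 0+3 = 3
j=1,k=3: res = 3+4 = 7
j=1,k=4: res = 7+5 = 12
j=2,k=2: res = 12+4 = 16
j=2,k=3: res = 16+5 = 21
j=2,k=4: res = 21+6 = 27
j=3,k=2: res = 27+5 = 32
j=3,k=3: res = 32+6 = 38
j=3,k=4: res = 38+7 = 45
j=4,k=2: res = 45+6 = 51
j=4,k=3: res = 51+7 = 58
j=4,k=4: res = 58+8 = 66
j=5,k=2: res = 66+7 = 73
j=5,k=3: res = 73+8 = 81
j=5,k=4: res = 81+9 = 90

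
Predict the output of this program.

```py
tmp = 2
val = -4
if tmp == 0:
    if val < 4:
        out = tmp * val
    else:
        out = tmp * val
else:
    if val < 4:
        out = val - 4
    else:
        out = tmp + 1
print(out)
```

tmp=2, val=-4
tmp == 0 is False; val < 4 is True
→ out = val - 4 = -8

-8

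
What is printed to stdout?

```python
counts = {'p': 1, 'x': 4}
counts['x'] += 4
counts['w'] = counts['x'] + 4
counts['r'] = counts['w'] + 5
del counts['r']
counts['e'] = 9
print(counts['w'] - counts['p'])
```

11

counts['x'] = 4+4 = 8 → {'p': 1, 'x': 8}
counts['w'] = counts['x']+4 = 12 → {'p': 1, 'x': 8, 'w': 12}
counts['r'] = counts['w']+5 = 17 → {'p': 1, 'x': 8, 'w': 12, 'r': 17}
del 'r' → {'p': 1, 'x': 8, 'w': 12}
counts['e'] = 9 → {'p': 1, 'x': 8, 'w': 12, 'e': 9}
counts['w']-counts['p'] = 12-1 = 11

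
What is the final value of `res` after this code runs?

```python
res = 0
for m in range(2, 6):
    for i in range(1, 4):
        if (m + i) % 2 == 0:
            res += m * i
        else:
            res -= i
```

32

m=2,i=1: odd sum, res = 0-1 = -1
m=2,i=2: even sum, res = (-1)+4 = 3
m=2,i=3: odd sum, res = 3-3 = 0
m=3,i=1: even sum, res = 0+3 = 3
m=3,i=2: odd sum, res = 3-2 = 1
m=3,i=3: even sum, res = 1+9 = 10
m=4,i=1: odd sum, res = 10-1 = 9
m=4,i=2: even sum, res = 9+8 = 17
m=4,i=3: odd sum, res = 17-3 = 14
m=5,i=1: even sum, res = 14+5 = 19
m=5,i=2: odd sum, res = 19-2 = 17
m=5,i=3: even sum, res = 17+15 = 32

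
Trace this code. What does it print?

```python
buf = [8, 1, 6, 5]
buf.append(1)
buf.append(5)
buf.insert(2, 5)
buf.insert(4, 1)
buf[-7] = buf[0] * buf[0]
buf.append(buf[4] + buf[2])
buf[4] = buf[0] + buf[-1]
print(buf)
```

[8, 64, 5, 6, 14, 5, 1, 5, 6]

append 1 → [8, 1, 6, 5, 1]
append 5 → [8, 1, 6, 5, 1, 5]
insert 5 at 2 → [8, 1, 5, 6, 5, 1, 5]
insert 1 at 4 → [8, 1, 5, 6, 1, 5, 1, 5]
buf[-7] = buf[0]*buf[0] = 8*8 = 64 → [8, 64, 5, 6, 1, 5, 1, 5]
append buf[4]+buf[2] = 1+5 = 6 → [8, 64, 5, 6, 1, 5, 1, 5, 6]
buf[4] = buf[0]+buf[-1] = 8+6 = 14 → [8, 64, 5, 6, 14, 5, 1, 5, 6]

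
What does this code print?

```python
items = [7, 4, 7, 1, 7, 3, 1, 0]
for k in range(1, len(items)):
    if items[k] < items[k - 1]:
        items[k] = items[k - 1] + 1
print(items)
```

k=1: 4<7, items[1] = 7+1 = 8 → [7, 8, 7, 1, 7, 3, 1, 0]
k=2: 7<8, items[2] = 8+1 = 9 → [7, 8, 9, 1, 7, 3, 1, 0]
k=3: 1<9, items[3] = 9+1 = 10 → [7, 8, 9, 10, 7, 3, 1, 0]
k=4: 7<10, items[4] = 10+1 = 11 → [7, 8, 9, 10, 11, 3, 1, 0]
k=5: 3<11, items[5] = 11+1 = 12 → [7, 8, 9, 10, 11, 12, 1, 0]
k=6: 1<12, items[6] = 12+1 = 13 → [7, 8, 9, 10, 11, 12, 13, 0]
k=7: 0<13, items[7] = 13+1 = 14 → [7, 8, 9, 10, 11, 12, 13, 14]

[7, 8, 9, 10, 11, 12, 13, 14]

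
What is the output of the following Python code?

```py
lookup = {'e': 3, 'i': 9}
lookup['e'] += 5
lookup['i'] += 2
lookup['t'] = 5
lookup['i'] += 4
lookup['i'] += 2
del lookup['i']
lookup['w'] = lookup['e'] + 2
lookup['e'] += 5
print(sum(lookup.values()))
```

lookup['e'] = 3+5 = 8 → {'e': 8, 'i': 9}
lookup['i'] = 9+2 = 11 → {'e': 8, 'i': 11}
lookup['t'] = 5 → {'e': 8, 'i': 11, 't': 5}
lookup['i'] = 11+4 = 15 → {'e': 8, 'i': 15, 't': 5}
lookup['i'] = 15+2 = 17 → {'e': 8, 'i': 17, 't': 5}
del 'i' → {'e': 8, 't': 5}
lookup['w'] = lookup['e']+2 = 10 → {'e': 8, 't': 5, 'w': 10}
lookup['e'] = 8+5 = 13 → {'e': 13, 't': 5, 'w': 10}
sum of values = 28

28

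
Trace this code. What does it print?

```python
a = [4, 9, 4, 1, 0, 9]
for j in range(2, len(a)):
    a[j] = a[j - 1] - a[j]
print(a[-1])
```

j=2: a[2] = 9-4 = 5 → [4, 9, 5, 1, 0, 9]
j=3: a[3] = 5-1 = 4 → [4, 9, 5, 4, 0, 9]
j=4: a[4] = 4-0 = 4 → [4, 9, 5, 4, 4, 9]
j=5: a[5] = 4-9 = -5 → [4, 9, 5, 4, 4, -5]

-5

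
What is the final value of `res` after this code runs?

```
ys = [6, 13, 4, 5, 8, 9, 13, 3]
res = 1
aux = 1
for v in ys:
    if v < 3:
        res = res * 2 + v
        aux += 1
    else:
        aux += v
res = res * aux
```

62

v=6: not <3; aux=7
v=13: not <3; aux=20
v=4: not <3; aux=24
v=5: not <3; aux=29
v=8: not <3; aux=37
v=9: not <3; aux=46
v=13: not <3; aux=59
v=3: not <3; aux=62
res*aux = 1*62 = 62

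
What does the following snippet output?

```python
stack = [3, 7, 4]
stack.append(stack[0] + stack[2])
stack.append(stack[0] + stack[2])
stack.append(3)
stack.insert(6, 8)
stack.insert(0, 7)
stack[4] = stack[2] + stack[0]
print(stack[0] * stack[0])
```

append stack[0]+stack[2] = 3+4 = 7 → [3, 7, 4, 7]
append stack[0]+stack[2] = 3+4 = 7 → [3, 7, 4, 7, 7]
append 3 → [3, 7, 4, 7, 7, 3]
insert 8 at 6 → [3, 7, 4, 7, 7, 3, 8]
insert 7 at 0 → [7, 3, 7, 4, 7, 7, 3, 8]
stack[4] = stack[2]+stack[0] = 7+7 = 14 → [7, 3, 7, 4, 14, 7, 3, 8]
stack[0]*stack[0] = 7*7 = 49

49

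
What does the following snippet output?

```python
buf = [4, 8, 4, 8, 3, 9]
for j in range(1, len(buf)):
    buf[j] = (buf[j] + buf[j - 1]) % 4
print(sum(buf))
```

7

j=1: buf[1] = (8+4)%4 = 0 → [4, 0, 4, 8, 3, 9]
j=2: buf[2] = (4+0)%4 = 0 → [4, 0, 0, 8, 3, 9]
j=3: buf[3] = (8+0)%4 = 0 → [4, 0, 0, 0, 3, 9]
j=4: buf[4] = (3+0)%4 = 3 → [4, 0, 0, 0, 3, 9]
j=5: buf[5] = (9+3)%4 = 0 → [4, 0, 0, 0, 3, 0]
sum = 7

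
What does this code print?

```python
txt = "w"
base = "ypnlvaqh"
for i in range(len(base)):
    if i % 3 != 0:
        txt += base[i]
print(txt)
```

wpnvah

i=0: skip
i=1: add 'p' → 'wp'
i=2: add 'n' → 'wpn'
i=3: skip
i=4: add 'v' → 'wpnv'
i=5: add 'a' → 'wpnva'
i=6: skip
i=7: add 'h' → 'wpnvah'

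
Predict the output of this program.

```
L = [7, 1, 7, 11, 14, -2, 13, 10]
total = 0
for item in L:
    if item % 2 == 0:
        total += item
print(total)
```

item=7: not even
item=1: not even
item=7: not even
item=11: not even
item=14: even, total = 0+14 = 14
item=-2: even, total = 14+(-2) = 12
item=13: not even
item=10: even, total = 12+10 = 22

22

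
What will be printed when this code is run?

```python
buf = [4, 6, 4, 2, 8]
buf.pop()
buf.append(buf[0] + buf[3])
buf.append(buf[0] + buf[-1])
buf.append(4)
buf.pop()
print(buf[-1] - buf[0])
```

6

pop() removes 8 → [4, 6, 4, 2]
append buf[0]+buf[3] = 4+2 = 6 → [4, 6, 4, 2, 6]
append buf[0]+buf[-1] = 4+6 = 10 → [4, 6, 4, 2, 6, 10]
append 4 → [4, 6, 4, 2, 6, 10, 4]
pop() removes 4 → [4, 6, 4, 2, 6, 10]
buf[-1]-buf[0] = 10-4 = 6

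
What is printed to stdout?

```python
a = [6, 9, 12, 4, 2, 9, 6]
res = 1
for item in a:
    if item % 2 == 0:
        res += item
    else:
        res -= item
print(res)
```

13

item=6: even, res = 1+6 = 7
item=9: not even, res = 7-9 = -2
item=12: even, res = (-2)+12 = 10
item=4: even, res = 10+4 = 14
item=2: even, res = 14+2 = 16
item=9: not even, res = 16-9 = 7
item=6: even, res = 7+6 = 13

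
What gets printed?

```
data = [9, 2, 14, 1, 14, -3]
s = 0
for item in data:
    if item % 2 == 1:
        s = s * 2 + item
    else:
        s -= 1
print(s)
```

item=9: odd, s = 0*2+9 = 9
item=2: not odd, s = 9-1 = 8
item=14: not odd, s = 8-1 = 7
item=1: odd, s = 7*2+1 = 15
item=14: not odd, s = 15-1 = 14
item=-3: odd, s = 14*2+(-3) = 25

25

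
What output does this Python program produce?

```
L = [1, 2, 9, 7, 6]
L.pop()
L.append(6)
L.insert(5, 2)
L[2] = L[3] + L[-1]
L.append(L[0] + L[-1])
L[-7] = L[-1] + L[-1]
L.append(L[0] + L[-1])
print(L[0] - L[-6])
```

pop() removes 6 → [1, 2, 9, 7]
append 6 → [1, 2, 9, 7, 6]
insert 2 at 5 → [1, 2, 9, 7, 6, 2]
L[2] = L[3]+L[-1] = 7+2 = 9 → [1, 2, 9, 7, 6, 2]
append L[0]+L[-1] = 1+2 = 3 → [1, 2, 9, 7, 6, 2, 3]
L[-7] = L[-1]+L[-1] = 3+3 = 6 → [6, 2, 9, 7, 6, 2, 3]
append L[0]+L[-1] = 6+3 = 9 → [6, 2, 9, 7, 6, 2, 3, 9]
L[0]-L[-6] = 6-9 = -3

-3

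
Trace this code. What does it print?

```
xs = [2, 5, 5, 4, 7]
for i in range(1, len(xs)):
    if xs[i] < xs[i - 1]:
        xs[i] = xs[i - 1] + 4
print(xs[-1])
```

i=1: 5>=2, unchanged → [2, 5, 5, 4, 7]
i=2: 5>=5, unchanged → [2, 5, 5, 4, 7]
i=3: 4<5, xs[3] = 5+4 = 9 → [2, 5, 5, 9, 7]
i=4: 7<9, xs[4] = 9+4 = 13 → [2, 5, 5, 9, 13]

13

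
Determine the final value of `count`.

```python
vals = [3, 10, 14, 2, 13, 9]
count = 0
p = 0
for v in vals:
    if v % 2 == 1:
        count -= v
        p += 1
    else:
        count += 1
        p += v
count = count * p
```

v=3: odd, count = 0-3 = -3; p=1
v=10: not odd, count = (-3)+1 = -2; p=11
v=14: not odd, count = (-2)+1 = -1; p=25
v=2: not odd, count = (-1)+1 = 0; p=27
v=13: odd, count = 0-13 = -13; p=28
v=9: odd, count = (-13)-9 = -22; p=29
count*p = (-22)*29 = -638

-638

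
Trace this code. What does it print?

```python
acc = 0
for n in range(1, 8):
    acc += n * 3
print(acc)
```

n=1: acc = 0+1*3 = 3
n=2: acc = 3+2*3 = 9
n=3: acc = 9+3*3 = 18
n=4: acc = 18+4*3 = 30
n=5: acc = 30+5*3 = 45
n=6: acc = 45+6*3 = 63
n=7: acc = 63+7*3 = 84

84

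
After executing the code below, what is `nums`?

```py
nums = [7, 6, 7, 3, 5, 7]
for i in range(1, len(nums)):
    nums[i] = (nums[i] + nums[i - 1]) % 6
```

[7, 1, 2, 5, 4, 5]

i=1: nums[1] = (6+7)%6 = 1 → [7, 1, 7, 3, 5, 7]
i=2: nums[2] = (7+1)%6 = 2 → [7, 1, 2, 3, 5, 7]
i=3: nums[3] = (3+2)%6 = 5 → [7, 1, 2, 5, 5, 7]
i=4: nums[4] = (5+5)%6 = 4 → [7, 1, 2, 5, 4, 7]
i=5: nums[5] = (7+4)%6 = 5 → [7, 1, 2, 5, 4, 5]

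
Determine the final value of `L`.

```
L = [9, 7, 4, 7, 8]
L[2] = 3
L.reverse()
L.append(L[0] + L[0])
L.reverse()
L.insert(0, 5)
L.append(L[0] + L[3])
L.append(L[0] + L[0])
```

L[2] = 3 → [9, 7, 3, 7, 8]
reverse → [8, 7, 3, 7, 9]
append L[0]+L[0] = 8+8 = 16 → [8, 7, 3, 7, 9, 16]
reverse → [16, 9, 7, 3, 7, 8]
insert 5 at 0 → [5, 16, 9, 7, 3, 7, 8]
append L[0]+L[3] = 5+7 = 12 → [5, 16, 9, 7, 3, 7, 8, 12]
append L[0]+L[0] = 5+5 = 10 → [5, 16, 9, 7, 3, 7, 8, 12, 10]

[5, 16, 9, 7, 3, 7, 8, 12, 10]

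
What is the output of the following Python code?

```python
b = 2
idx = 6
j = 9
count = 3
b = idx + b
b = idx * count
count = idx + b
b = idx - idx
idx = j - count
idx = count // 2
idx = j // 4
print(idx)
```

b = 6+2 = 8
b = 6*3 = 18
count = 6+18 = 24
b = 6-6 = 0
idx = 9-24 = -15
idx = 24//2 = 12
idx = 9//4 = 2

2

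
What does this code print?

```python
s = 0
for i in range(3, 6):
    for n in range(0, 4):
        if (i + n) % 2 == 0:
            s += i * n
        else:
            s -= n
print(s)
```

i=3,n=0: odd sum, s = 0-0 = 0
i=3,n=1: even sum, s = 0+3 = 3
i=3,n=2: odd sum, s = 3-2 = 1
i=3,n=3: even sum, s = 1+9 = 10
i=4,n=0: even sum, s = 10+0 = 10
i=4,n=1: odd sum, s = 10-1 = 9
i=4,n=2: even sum, s = 9+8 = 17
i=4,n=3: odd sum, s = 17-3 = 14
i=5,n=0: odd sum, s = 14-0 = 14
i=5,n=1: even sum, s = 14+5 = 19
i=5,n=2: odd sum, s = 19-2 = 17
i=5,n=3: even sum, s = 17+15 = 32

32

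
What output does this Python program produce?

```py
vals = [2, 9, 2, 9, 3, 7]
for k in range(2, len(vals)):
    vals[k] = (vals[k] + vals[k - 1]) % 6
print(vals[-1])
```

k=2: vals[2] = (2+9)%6 = 5 → [2, 9, 5, 9, 3, 7]
k=3: vals[3] = (9+5)%6 = 2 → [2, 9, 5, 2, 3, 7]
k=4: vals[4] = (3+2)%6 = 5 → [2, 9, 5, 2, 5, 7]
k=5: vals[5] = (7+5)%6 = 0 → [2, 9, 5, 2, 5, 0]

0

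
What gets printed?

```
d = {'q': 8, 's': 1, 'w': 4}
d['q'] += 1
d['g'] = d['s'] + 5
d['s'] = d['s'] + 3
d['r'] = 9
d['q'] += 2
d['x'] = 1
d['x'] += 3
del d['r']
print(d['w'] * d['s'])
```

d['q'] = 8+1 = 9 → {'q': 9, 's': 1, 'w': 4}
d['g'] = d['s']+5 = 6 → {'q': 9, 's': 1, 'w': 4, 'g': 6}
d['s'] = d['s']+3 = 4 → {'q': 9, 's': 4, 'w': 4, 'g': 6}
d['r'] = 9 → {'q': 9, 's': 4, 'w': 4, 'g': 6, 'r': 9}
d['q'] = 9+2 = 11 → {'q': 11, 's': 4, 'w': 4, 'g': 6, 'r': 9}
d['x'] = 1 → {'q': 11, 's': 4, 'w': 4, 'g': 6, 'r': 9, 'x': 1}
d['x'] = 1+3 = 4 → {'q': 11, 's': 4, 'w': 4, 'g': 6, 'r': 9, 'x': 4}
del 'r' → {'q': 11, 's': 4, 'w': 4, 'g': 6, 'x': 4}
d['w']*d['s'] = 4*4 = 16

16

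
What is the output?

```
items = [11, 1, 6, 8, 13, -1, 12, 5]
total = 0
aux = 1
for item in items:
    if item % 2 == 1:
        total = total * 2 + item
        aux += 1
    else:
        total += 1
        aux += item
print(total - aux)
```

item=11: odd, total = 0*2+11 = 11; aux=2
item=1: odd, total = 11*2+1 = 23; aux=3
item=6: not odd, total = 23+1 = 24; aux=9
item=8: not odd, total = 24+1 = 25; aux=17
item=13: odd, total = 25*2+13 = 63; aux=18
item=-1: odd, total = 63*2+(-1) = 125; aux=19
item=12: not odd, total = 125+1 = 126; aux=31
item=5: odd, total = 126*2+5 = 257; aux=32
total-aux = 257-32 = 225

225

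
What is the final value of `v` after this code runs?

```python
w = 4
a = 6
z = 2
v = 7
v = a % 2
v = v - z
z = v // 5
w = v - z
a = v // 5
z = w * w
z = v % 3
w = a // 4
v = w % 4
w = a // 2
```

v = 6%2 = 0
v = 0-2 = -2
z = (-2)//5 = -1
w = (-2)-(-1) = -1
a = (-2)//5 = -1
z = (-1)*(-1) = 1
z = (-2)%3 = 1
w = (-1)//4 = -1
v = (-1)%4 = 3
w = (-1)//2 = -1

3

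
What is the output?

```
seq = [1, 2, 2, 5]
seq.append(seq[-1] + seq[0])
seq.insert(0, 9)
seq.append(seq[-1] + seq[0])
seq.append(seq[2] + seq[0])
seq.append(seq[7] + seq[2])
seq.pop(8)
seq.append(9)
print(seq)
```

append seq[-1]+seq[0] = 5+1 = 6 → [1, 2, 2, 5, 6]
insert 9 at 0 → [9, 1, 2, 2, 5, 6]
append seq[-1]+seq[0] = 6+9 = 15 → [9, 1, 2, 2, 5, 6, 15]
append seq[2]+seq[0] = 2+9 = 11 → [9, 1, 2, 2, 5, 6, 15, 11]
append seq[7]+seq[2] = 11+2 = 13 → [9, 1, 2, 2, 5, 6, 15, 11, 13]
pop(8) removes 13 → [9, 1, 2, 2, 5, 6, 15, 11]
append 9 → [9, 1, 2, 2, 5, 6, 15, 11, 9]

[9, 1, 2, 2, 5, 6, 15, 11, 9]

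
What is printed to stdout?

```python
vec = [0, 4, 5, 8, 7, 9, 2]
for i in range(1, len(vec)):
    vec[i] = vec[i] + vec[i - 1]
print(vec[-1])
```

i=1: vec[1] = 4+0 = 4 → [0, 4, 5, 8, 7, 9, 2]
i=2: vec[2] = 5+4 = 9 → [0, 4, 9, 8, 7, 9, 2]
i=3: vec[3] = 8+9 = 17 → [0, 4, 9, 17, 7, 9, 2]
i=4: vec[4] = 7+17 = 24 → [0, 4, 9, 17, 24, 9, 2]
i=5: vec[5] = 9+24 = 33 → [0, 4, 9, 17, 24, 33, 2]
i=6: vec[6] = 2+33 = 35 → [0, 4, 9, 17, 24, 33, 35]

35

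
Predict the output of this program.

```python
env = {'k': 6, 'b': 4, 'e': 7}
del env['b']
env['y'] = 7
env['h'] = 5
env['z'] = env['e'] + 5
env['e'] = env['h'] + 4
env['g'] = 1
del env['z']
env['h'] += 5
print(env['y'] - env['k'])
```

del 'b' → {'k': 6, 'e': 7}
env['y'] = 7 → {'k': 6, 'e': 7, 'y': 7}
env['h'] = 5 → {'k': 6, 'e': 7, 'y': 7, 'h': 5}
env['z'] = env['e']+5 = 12 → {'k': 6, 'e': 7, 'y': 7, 'h': 5, 'z': 12}
env['e'] = env['h']+4 = 9 → {'k': 6, 'e': 9, 'y': 7, 'h': 5, 'z': 12}
env['g'] = 1 → {'k': 6, 'e': 9, 'y': 7, 'h': 5, 'z': 12, 'g': 1}
del 'z' → {'k': 6, 'e': 9, 'y': 7, 'h': 5, 'g': 1}
env['h'] = 5+5 = 10 → {'k': 6, 'e': 9, 'y': 7, 'h': 10, 'g': 1}
env['y']-env['k'] = 7-6 = 1

1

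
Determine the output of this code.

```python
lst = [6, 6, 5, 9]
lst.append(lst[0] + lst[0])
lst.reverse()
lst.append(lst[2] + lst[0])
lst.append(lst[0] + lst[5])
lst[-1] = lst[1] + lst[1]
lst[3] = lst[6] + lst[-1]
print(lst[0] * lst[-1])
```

append lst[0]+lst[0] = 6+6 = 12 → [6, 6, 5, 9, 12]
reverse → [12, 9, 5, 6, 6]
append lst[2]+lst[0] = 5+12 = 17 → [12, 9, 5, 6, 6, 17]
append lst[0]+lst[5] = 12+17 = 29 → [12, 9, 5, 6, 6, 17, 29]
lst[-1] = lst[1]+lst[1] = 9+9 = 18 → [12, 9, 5, 6, 6, 17, 18]
lst[3] = lst[6]+lst[-1] = 18+18 = 36 → [12, 9, 5, 36, 6, 17, 18]
lst[0]*lst[-1] = 12*18 = 216

216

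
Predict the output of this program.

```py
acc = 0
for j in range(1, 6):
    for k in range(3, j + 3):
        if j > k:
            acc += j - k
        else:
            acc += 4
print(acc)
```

j=1,k=3: not 1>3, acc = 0+4 = 4
j=2,k=3: not 2>3, acc = 4+4 = 8
j=2,k=4: not 2>4, acc = 8+4 = 12
j=3,k=3: not 3>3, acc = 12+4 = 16
j=3,k=4: not 3>4, acc = 16+4 = 20
j=3,k=5: not 3>5, acc = 20+4 = 24
j=4,k=3: 4>3, acc = 24+1 = 25
j=4,k=4: not 4>4, acc = 25+4 = 29
j=4,k=5: not 4>5, acc = 29+4 = 33
j=4,k=6: not 4>6, acc = 33+4 = 37
j=5,k=3: 5>3, acc = 37+2 = 39
j=5,k=4: 5>4, acc = 39+1 = 40
j=5,k=5: not 5>5, acc = 40+4 = 44
j=5,k=6: not 5>6, acc = 44+4 = 48
j=5,k=7: not 5>7, acc = 48+4 = 52

52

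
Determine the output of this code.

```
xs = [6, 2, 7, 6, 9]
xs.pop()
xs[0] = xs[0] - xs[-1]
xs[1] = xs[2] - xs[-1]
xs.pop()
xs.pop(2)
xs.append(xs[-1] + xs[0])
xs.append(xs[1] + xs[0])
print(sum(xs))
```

pop() removes 9 → [6, 2, 7, 6]
xs[0] = xs[0]-xs[-1] = 6-6 = 0 → [0, 2, 7, 6]
xs[1] = xs[2]-xs[-1] = 7-6 = 1 → [0, 1, 7, 6]
pop() removes 6 → [0, 1, 7]
pop(2) removes 7 → [0, 1]
append xs[-1]+xs[0] = 1+0 = 1 → [0, 1, 1]
append xs[1]+xs[0] = 1+0 = 1 → [0, 1, 1, 1]
sum = 3

3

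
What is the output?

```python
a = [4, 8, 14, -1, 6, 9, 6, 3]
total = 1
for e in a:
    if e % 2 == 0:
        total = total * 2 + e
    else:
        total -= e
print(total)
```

217

e=4: even, total = 1*2+4 = 6
e=8: even, total = 6*2+8 = 20
e=14: even, total = 20*2+14 = 54
e=-1: not even, total = 54-(-1) = 55
e=6: even, total = 55*2+6 = 116
e=9: not even, total = 116-9 = 107
e=6: even, total = 107*2+6 = 220
e=3: not even, total = 220-3 = 217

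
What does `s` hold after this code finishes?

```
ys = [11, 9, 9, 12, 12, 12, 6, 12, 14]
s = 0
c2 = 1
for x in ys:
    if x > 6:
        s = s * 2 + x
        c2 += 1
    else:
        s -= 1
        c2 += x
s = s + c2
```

2657

x=11: >6, s = 0*2+11 = 11; c2=2
x=9: >6, s = 11*2+9 = 31; c2=3
x=9: >6, s = 31*2+9 = 71; c2=4
x=12: >6, s = 71*2+12 = 154; c2=5
x=12: >6, s = 154*2+12 = 320; c2=6
x=12: >6, s = 320*2+12 = 652; c2=7
x=6: not >6, s = 652-1 = 651; c2=13
x=12: >6, s = 651*2+12 = 1314; c2=14
x=14: >6, s = 1314*2+14 = 2642; c2=15
s+c2 = 2642+15 = 2657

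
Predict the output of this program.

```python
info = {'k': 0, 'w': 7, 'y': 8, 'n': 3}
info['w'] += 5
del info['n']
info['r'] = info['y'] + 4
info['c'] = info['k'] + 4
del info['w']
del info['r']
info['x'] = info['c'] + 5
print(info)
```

{'k': 0, 'y': 8, 'c': 4, 'x': 9}

info['w'] = 7+5 = 12 → {'k': 0, 'w': 12, 'y': 8, 'n': 3}
del 'n' → {'k': 0, 'w': 12, 'y': 8}
info['r'] = info['y']+4 = 12 → {'k': 0, 'w': 12, 'y': 8, 'r': 12}
info['c'] = info['k']+4 = 4 → {'k': 0, 'w': 12, 'y': 8, 'r': 12, 'c': 4}
del 'w' → {'k': 0, 'y': 8, 'r': 12, 'c': 4}
del 'r' → {'k': 0, 'y': 8, 'c': 4}
info['x'] = info['c']+5 = 9 → {'k': 0, 'y': 8, 'c': 4, 'x': 9}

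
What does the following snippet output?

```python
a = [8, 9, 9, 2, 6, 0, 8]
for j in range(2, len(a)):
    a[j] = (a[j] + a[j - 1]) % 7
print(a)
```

j=2: a[2] = (9+9)%7 = 4 → [8, 9, 4, 2, 6, 0, 8]
j=3: a[3] = (2+4)%7 = 6 → [8, 9, 4, 6, 6, 0, 8]
j=4: a[4] = (6+6)%7 = 5 → [8, 9, 4, 6, 5, 0, 8]
j=5: a[5] = (0+5)%7 = 5 → [8, 9, 4, 6, 5, 5, 8]
j=6: a[6] = (8+5)%7 = 6 → [8, 9, 4, 6, 5, 5, 6]

[8, 9, 4, 6, 5, 5, 6]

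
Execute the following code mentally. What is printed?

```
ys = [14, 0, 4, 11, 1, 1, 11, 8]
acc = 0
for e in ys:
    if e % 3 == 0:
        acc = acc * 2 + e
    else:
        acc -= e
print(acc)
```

e=14: not %3==0, acc = 0-14 = -14
e=0: %3==0, acc = (-14)*2+0 = -28
e=4: not %3==0, acc = (-28)-4 = -32
e=11: not %3==0, acc = (-32)-11 = -43
e=1: not %3==0, acc = (-43)-1 = -44
e=1: not %3==0, acc = (-44)-1 = -45
e=11: not %3==0, acc = (-45)-11 = -56
e=8: not %3==0, acc = (-56)-8 = -64

-64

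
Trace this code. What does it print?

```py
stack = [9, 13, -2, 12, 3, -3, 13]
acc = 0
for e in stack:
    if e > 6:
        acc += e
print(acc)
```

47

e=9: >6, acc = 0+9 = 9
e=13: >6, acc = 9+13 = 22
e=-2: not >6
e=12: >6, acc = 22+12 = 34
e=3: not >6
e=-3: not >6
e=13: >6, acc = 34+13 = 47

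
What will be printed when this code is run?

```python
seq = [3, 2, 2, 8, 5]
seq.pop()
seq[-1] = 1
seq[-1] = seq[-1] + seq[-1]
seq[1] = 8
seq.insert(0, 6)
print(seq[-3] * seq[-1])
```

16

pop() removes 5 → [3, 2, 2, 8]
seq[-1] = 1 → [3, 2, 2, 1]
seq[-1] = seq[-1]+seq[-1] = 1+1 = 2 → [3, 2, 2, 2]
seq[1] = 8 → [3, 8, 2, 2]
insert 6 at 0 → [6, 3, 8, 2, 2]
seq[-3]*seq[-1] = 8*2 = 16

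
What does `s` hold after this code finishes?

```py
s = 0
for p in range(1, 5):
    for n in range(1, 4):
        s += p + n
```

54

p=1,n=1: s = 0+2 = 2
p=1,n=2: s = 2+3 = 5
p=1,n=3: s = 5+4 = 9
p=2,n=1: s = 9+3 = 12
p=2,n=2: s = 12+4 = 16
p=2,n=3: s = 16+5 = 21
p=3,n=1: s = 21+4 = 25
p=3,n=2: s = 25+5 = 30
p=3,n=3: s = 30+6 = 36
p=4,n=1: s = 36+5 = 41
p=4,n=2: s = 41+6 = 47
p=4,n=3: s = 47+7 = 54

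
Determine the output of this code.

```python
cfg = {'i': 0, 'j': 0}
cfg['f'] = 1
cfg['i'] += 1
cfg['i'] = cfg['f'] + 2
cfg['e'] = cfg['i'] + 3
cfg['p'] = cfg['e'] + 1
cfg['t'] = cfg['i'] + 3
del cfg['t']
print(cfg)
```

{'i': 3, 'j': 0, 'f': 1, 'e': 6, 'p': 7}

cfg['f'] = 1 → {'i': 0, 'j': 0, 'f': 1}
cfg['i'] = 0+1 = 1 → {'i': 1, 'j': 0, 'f': 1}
cfg['i'] = cfg['f']+2 = 3 → {'i': 3, 'j': 0, 'f': 1}
cfg['e'] = cfg['i']+3 = 6 → {'i': 3, 'j': 0, 'f': 1, 'e': 6}
cfg['p'] = cfg['e']+1 = 7 → {'i': 3, 'j': 0, 'f': 1, 'e': 6, 'p': 7}
cfg['t'] = cfg['i']+3 = 6 → {'i': 3, 'j': 0, 'f': 1, 'e': 6, 'p': 7, 't': 6}
del 't' → {'i': 3, 'j': 0, 'f': 1, 'e': 6, 'p': 7}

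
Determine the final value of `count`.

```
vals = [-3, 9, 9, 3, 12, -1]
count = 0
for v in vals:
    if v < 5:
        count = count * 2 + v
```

-7

v=-3: <5, count = 0*2+(-3) = -3
v=9: not <5
v=9: not <5
v=3: <5, count = (-3)*2+3 = -3
v=12: not <5
v=-1: <5, count = (-3)*2+(-1) = -7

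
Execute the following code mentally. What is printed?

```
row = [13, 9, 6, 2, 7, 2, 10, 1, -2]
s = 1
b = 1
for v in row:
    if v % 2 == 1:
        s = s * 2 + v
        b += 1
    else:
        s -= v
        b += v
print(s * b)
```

2691

v=13: odd, s = 1*2+13 = 15; b=2
v=9: odd, s = 15*2+9 = 39; b=3
v=6: not odd, s = 39-6 = 33; b=9
v=2: not odd, s = 33-2 = 31; b=11
v=7: odd, s = 31*2+7 = 69; b=12
v=2: not odd, s = 69-2 = 67; b=14
v=10: not odd, s = 67-10 = 57; b=24
v=1: odd, s = 57*2+1 = 115; b=25
v=-2: not odd, s = 115-(-2) = 117; b=23
s*b = 117*23 = 2691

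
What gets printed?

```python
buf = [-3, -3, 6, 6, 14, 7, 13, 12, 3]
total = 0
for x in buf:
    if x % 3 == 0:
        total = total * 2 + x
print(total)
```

x=-3: %3==0, total = 0*2+(-3) = -3
x=-3: %3==0, total = (-3)*2+(-3) = -9
x=6: %3==0, total = (-9)*2+6 = -12
x=6: %3==0, total = (-12)*2+6 = -18
x=14: not %3==0
x=7: not %3==0
x=13: not %3==0
x=12: %3==0, total = (-18)*2+12 = -24
x=3: %3==0, total = (-24)*2+3 = -45

-45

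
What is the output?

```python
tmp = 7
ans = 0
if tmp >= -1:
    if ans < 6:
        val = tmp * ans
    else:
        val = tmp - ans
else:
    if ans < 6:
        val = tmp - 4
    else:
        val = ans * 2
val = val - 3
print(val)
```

tmp=7, ans=0
tmp >= -1 is True; ans < 6 is True
→ val = tmp * ans = 0
val = 0-3 = -3

-3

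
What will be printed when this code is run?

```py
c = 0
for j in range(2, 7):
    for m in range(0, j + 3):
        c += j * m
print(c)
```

505

j=2,m=0: c = 0+0 = 0
j=2,m=1: c = 0+2 = 2
j=2,m=2: c = 2+4 = 6
j=2,m=3: c = 6+6 = 12
j=2,m=4: c = 12+8 = 20
j=3,m=0: c = 20+0 = 20
j=3,m=1: c = 20+3 = 23
j=3,m=2: c = 23+6 = 29
j=3,m=3: c = 29+9 = 38
j=3,m=4: c = 38+12 = 50
j=3,m=5: c = 50+15 = 65
j=4,m=0: c = 65+0 = 65
j=4,m=1: c = 65+4 = 69
j=4,m=2: c = 69+8 = 77
j=4,m=3: c = 77+12 = 89
j=4,m=4: c = 89+16 = 105
j=4,m=5: c = 105+20 = 125
j=4,m=6: c = 125+24 = 149
j=5,m=0: c = 149+0 = 149
j=5,m=1: c = 149+5 = 154
j=5,m=2: c = 154+10 = 164
j=5,m=3: c = 164+15 = 179
j=5,m=4: c = 179+20 = 199
j=5,m=5: c = 199+25 = 224
j=5,m=6: c = 224+30 = 254
j=5,m=7: c = 254+35 = 289
j=6,m=0: c = 289+0 = 289
j=6,m=1: c = 289+6 = 295
j=6,m=2: c = 295+12 = 307
j=6,m=3: c = 307+18 = 325
j=6,m=4: c = 325+24 = 349
j=6,m=5: c = 349+30 = 379
j=6,m=6: c = 379+36 = 415
j=6,m=7: c = 415+42 = 457
j=6,m=8: c = 457+48 = 505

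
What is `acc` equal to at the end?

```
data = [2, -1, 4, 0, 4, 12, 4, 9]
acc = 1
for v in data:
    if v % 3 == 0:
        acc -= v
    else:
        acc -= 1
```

v=2: not %3==0, acc = 1-1 = 0
v=-1: not %3==0, acc = 0-1 = -1
v=4: not %3==0, acc = (-1)-1 = -2
v=0: %3==0, acc = (-2)-0 = -2
v=4: not %3==0, acc = (-2)-1 = -3
v=12: %3==0, acc = (-3)-12 = -15
v=4: not %3==0, acc = (-15)-1 = -16
v=9: %3==0, acc = (-16)-9 = -25

-25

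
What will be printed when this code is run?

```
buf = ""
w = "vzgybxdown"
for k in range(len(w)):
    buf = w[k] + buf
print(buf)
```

nwodxbygzv

k=0: prepend 'v' → 'v'
k=1: prepend 'z' → 'zv'
k=2: prepend 'g' → 'gzv'
k=3: prepend 'y' → 'ygzv'
k=4: prepend 'b' → 'bygzv'
k=5: prepend 'x' → 'xbygzv'
k=6: prepend 'd' → 'dxbygzv'
k=7: prepend 'o' → 'odxbygzv'
k=8: prepend 'w' → 'wodxbygzv'
k=9: prepend 'n' → 'nwodxbygzv'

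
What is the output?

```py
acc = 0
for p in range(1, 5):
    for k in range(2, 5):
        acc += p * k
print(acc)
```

p=1,k=2: acc = 0+2 = 2
p=1,k=3: acc = 2+3 = 5
p=1,k=4: acc = 5+4 = 9
p=2,k=2: acc = 9+4 = 13
p=2,k=3: acc = 13+6 = 19
p=2,k=4: acc = 19+8 = 27
p=3,k=2: acc = 27+6 = 33
p=3,k=3: acc = 33+9 = 42
p=3,k=4: acc = 42+12 = 54
p=4,k=2: acc = 54+8 = 62
p=4,k=3: acc = 62+12 = 74
p=4,k=4: acc = 74+16 = 90

90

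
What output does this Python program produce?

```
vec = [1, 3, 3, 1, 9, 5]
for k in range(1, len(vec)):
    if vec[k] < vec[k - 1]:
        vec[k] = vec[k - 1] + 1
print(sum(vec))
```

30

k=1: 3>=1, unchanged → [1, 3, 3, 1, 9, 5]
k=2: 3>=3, unchanged → [1, 3, 3, 1, 9, 5]
k=3: 1<3, vec[3] = 3+1 = 4 → [1, 3, 3, 4, 9, 5]
k=4: 9>=4, unchanged → [1, 3, 3, 4, 9, 5]
k=5: 5<9, vec[5] = 9+1 = 10 → [1, 3, 3, 4, 9, 10]
sum = 30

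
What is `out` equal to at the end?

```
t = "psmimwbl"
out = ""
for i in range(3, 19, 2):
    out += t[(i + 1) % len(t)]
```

'mbpmmbpm'

i=3: add t[4]='m' → 'm'
i=5: add t[6]='b' → 'mb'
i=7: add t[0]='p' → 'mbp'
i=9: add t[2]='m' → 'mbpm'
i=11: add t[4]='m' → 'mbpmm'
i=13: add t[6]='b' → 'mbpmmb'
i=15: add t[0]='p' → 'mbpmmbp'
i=17: add t[2]='m' → 'mbpmmbpm'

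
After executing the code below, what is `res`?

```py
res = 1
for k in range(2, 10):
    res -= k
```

-43

k=2: res = 1-2 = -1
k=3: res = (-1)-3 = -4
k=4: res = (-4)-4 = -8
k=5: res = (-8)-5 = -13
k=6: res = (-13)-6 = -19
k=7: res = (-19)-7 = -26
k=8: res = (-26)-8 = -34
k=9: res = (-34)-9 = -43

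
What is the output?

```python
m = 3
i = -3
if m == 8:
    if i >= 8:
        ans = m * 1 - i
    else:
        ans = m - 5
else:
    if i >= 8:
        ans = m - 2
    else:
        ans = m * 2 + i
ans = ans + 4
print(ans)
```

m=3, i=-3
m == 8 is False; i >= 8 is False
→ ans = m * 2 + i = 3
ans = 3+4 = 7

7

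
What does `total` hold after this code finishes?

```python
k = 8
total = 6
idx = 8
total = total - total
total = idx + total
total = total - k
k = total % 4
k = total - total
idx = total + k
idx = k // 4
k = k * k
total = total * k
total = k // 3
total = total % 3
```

0

total = 6-6 = 0
total = 8+0 = 8
total = 8-8 = 0
k = 0%4 = 0
k = 0-0 = 0
idx = 0+0 = 0
idx = 0//4 = 0
k = 0*0 = 0
total = 0*0 = 0
total = 0//3 = 0
total = 0%3 = 0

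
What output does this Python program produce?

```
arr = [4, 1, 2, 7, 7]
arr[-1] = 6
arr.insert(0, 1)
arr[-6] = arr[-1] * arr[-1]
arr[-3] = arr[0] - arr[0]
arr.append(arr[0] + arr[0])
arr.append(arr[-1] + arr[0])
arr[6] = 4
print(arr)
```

[36, 4, 1, 0, 7, 6, 4, 108]

arr[-1] = 6 → [4, 1, 2, 7, 6]
insert 1 at 0 → [1, 4, 1, 2, 7, 6]
arr[-6] = arr[-1]*arr[-1] = 6*6 = 36 → [36, 4, 1, 2, 7, 6]
arr[-3] = arr[0]-arr[0] = 36-36 = 0 → [36, 4, 1, 0, 7, 6]
append arr[0]+arr[0] = 36+36 = 72 → [36, 4, 1, 0, 7, 6, 72]
append arr[-1]+arr[0] = 72+36 = 108 → [36, 4, 1, 0, 7, 6, 72, 108]
arr[6] = 4 → [36, 4, 1, 0, 7, 6, 4, 108]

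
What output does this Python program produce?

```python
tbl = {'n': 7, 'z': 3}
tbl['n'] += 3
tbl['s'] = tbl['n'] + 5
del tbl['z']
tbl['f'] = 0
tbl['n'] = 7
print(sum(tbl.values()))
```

22

tbl['n'] = 7+3 = 10 → {'n': 10, 'z': 3}
tbl['s'] = tbl['n']+5 = 15 → {'n': 10, 'z': 3, 's': 15}
del 'z' → {'n': 10, 's': 15}
tbl['f'] = 0 → {'n': 10, 's': 15, 'f': 0}
tbl['n'] = 7 → {'n': 7, 's': 15, 'f': 0}
sum of values = 22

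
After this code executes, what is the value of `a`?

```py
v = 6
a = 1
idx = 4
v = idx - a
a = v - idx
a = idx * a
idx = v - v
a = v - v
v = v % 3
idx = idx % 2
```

v = 4-1 = 3
a = 3-4 = -1
a = 4*(-1) = -4
idx = 3-3 = 0
a = 3-3 = 0
v = 3%3 = 0
idx = 0%2 = 0

0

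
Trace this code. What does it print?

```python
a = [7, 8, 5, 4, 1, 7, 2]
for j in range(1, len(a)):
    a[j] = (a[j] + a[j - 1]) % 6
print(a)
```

j=1: a[1] = (8+7)%6 = 3 → [7, 3, 5, 4, 1, 7, 2]
j=2: a[2] = (5+3)%6 = 2 → [7, 3, 2, 4, 1, 7, 2]
j=3: a[3] = (4+2)%6 = 0 → [7, 3, 2, 0, 1, 7, 2]
j=4: a[4] = (1+0)%6 = 1 → [7, 3, 2, 0, 1, 7, 2]
j=5: a[5] = (7+1)%6 = 2 → [7, 3, 2, 0, 1, 2, 2]
j=6: a[6] = (2+2)%6 = 4 → [7, 3, 2, 0, 1, 2, 4]

[7, 3, 2, 0, 1, 2, 4]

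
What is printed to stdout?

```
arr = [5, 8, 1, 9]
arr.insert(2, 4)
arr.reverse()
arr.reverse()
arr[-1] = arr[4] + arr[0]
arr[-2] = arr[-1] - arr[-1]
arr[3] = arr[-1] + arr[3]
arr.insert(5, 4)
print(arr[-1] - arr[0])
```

insert 4 at 2 → [5, 8, 4, 1, 9]
reverse → [9, 1, 4, 8, 5]
reverse → [5, 8, 4, 1, 9]
arr[-1] = arr[4]+arr[0] = 9+5 = 14 → [5, 8, 4, 1, 14]
arr[-2] = arr[-1]-arr[-1] = 14-14 = 0 → [5, 8, 4, 0, 14]
arr[3] = arr[-1]+arr[3] = 14+0 = 14 → [5, 8, 4, 14, 14]
insert 4 at 5 → [5, 8, 4, 14, 14, 4]
arr[-1]-arr[0] = 4-5 = -1

-1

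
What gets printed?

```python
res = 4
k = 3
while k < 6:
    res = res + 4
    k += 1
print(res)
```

16

k=3: res = 4+4 = 8
k=4: res = 8+4 = 12
k=5: res = 12+4 = 16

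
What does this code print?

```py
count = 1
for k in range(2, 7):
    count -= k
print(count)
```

k=2: count = 1-2 = -1
k=3: count = (-1)-3 = -4
k=4: count = (-4)-4 = -8
k=5: count = (-8)-5 = -13
k=6: count = (-13)-6 = -19

-19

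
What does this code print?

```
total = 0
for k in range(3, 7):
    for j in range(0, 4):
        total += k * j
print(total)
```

108

k=3,j=0: total = 0+0 = 0
k=3,j=1: total = 0+3 = 3
k=3,j=2: total = 3+6 = 9
k=3,j=3: total = 9+9 = 18
k=4,j=0: total = 18+0 = 18
k=4,j=1: total = 18+4 = 22
k=4,j=2: total = 22+8 = 30
k=4,j=3: total = 30+12 = 42
k=5,j=0: total = 42+0 = 42
k=5,j=1: total = 42+5 = 47
k=5,j=2: total = 47+10 = 57
k=5,j=3: total = 57+15 = 72
k=6,j=0: total = 72+0 = 72
k=6,j=1: total = 72+6 = 78
k=6,j=2: total = 78+12 = 90
k=6,j=3: total = 90+18 = 108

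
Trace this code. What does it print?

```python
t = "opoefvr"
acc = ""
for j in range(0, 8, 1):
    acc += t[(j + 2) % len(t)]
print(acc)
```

j=0: add t[2]='o' → 'o'
j=1: add t[3]='e' → 'oe'
j=2: add t[4]='f' → 'oef'
j=3: add t[5]='v' → 'oefv'
j=4: add t[6]='r' → 'oefvr'
j=5: add t[0]='o' → 'oefvro'
j=6: add t[1]='p' → 'oefvrop'
j=7: add t[2]='o' → 'oefvropo'

oefvropo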